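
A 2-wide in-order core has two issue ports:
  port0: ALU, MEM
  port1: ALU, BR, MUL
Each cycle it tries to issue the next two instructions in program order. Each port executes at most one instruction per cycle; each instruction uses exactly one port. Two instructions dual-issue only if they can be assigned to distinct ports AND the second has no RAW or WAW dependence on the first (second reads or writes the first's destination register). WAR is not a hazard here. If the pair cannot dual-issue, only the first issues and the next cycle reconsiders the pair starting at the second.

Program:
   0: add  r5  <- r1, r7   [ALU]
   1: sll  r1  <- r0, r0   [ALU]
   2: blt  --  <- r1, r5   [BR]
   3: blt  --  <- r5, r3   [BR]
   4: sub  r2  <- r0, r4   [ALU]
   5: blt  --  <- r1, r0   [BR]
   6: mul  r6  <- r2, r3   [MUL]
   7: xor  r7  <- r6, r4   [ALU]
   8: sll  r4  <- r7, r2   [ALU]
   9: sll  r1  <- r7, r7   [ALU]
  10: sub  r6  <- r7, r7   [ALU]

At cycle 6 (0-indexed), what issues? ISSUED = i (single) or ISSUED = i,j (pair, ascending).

  cy0 -> i0/i1 (add.ALU;sll.ALU) pair
  cy1 -> i2 (blt.BR) no-port BR/BR
  cy2 -> i3/i4 (blt.BR;sub.ALU) pair
  cy3 -> i5 (blt.BR) no-port BR/MUL
  cy4 -> i6 (mul.MUL) RAW r6
  cy5 -> i7 (xor.ALU) RAW r7
  cy6 -> i8/i9 (sll.ALU;sll.ALU) pair
  cy7 -> i10 (sub.ALU) tail

ISSUED = 8,9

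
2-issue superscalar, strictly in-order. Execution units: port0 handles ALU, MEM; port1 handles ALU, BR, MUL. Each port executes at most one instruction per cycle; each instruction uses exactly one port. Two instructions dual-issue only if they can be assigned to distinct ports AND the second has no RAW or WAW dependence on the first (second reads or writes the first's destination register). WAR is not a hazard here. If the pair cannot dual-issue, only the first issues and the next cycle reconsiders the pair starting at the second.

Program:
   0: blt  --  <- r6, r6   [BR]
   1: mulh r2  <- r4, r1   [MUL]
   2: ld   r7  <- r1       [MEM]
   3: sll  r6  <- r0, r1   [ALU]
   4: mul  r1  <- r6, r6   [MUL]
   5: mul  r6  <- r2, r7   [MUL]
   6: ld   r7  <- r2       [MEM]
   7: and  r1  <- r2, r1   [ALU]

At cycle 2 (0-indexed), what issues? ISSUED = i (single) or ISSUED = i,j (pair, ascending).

ISSUED = 3

  cy0 -> i0 (blt) no-port BR/MUL
  cy1 -> i1,i2 (mulh+ld) pair
  cy2 -> i3 (sll) RAW r6
  cy3 -> i4 (mul) no-port MUL/MUL
  cy4 -> i5,i6 (mul+ld) pair
  cy5 -> i7 (and) tail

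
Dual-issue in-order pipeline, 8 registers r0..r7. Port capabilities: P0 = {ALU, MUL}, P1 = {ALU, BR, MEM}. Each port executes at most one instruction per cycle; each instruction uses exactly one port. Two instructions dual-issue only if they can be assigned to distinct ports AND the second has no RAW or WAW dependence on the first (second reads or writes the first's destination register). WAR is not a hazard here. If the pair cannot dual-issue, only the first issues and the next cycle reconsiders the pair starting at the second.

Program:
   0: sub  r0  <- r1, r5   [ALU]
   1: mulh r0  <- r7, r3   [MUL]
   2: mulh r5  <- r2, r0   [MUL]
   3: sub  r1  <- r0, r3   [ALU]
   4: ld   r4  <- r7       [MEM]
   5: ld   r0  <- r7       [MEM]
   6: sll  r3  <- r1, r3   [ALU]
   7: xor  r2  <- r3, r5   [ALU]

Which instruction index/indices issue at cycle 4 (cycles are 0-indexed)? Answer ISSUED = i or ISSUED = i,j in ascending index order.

#0 head=0: sub i0 WAW r0
#1 head=1: mulh i1 no-port MUL/MUL
#2 head=2: mulh sub i2/i3 pair
#3 head=4: ld i4 no-port MEM/MEM
#4 head=5: ld sll i5/i6 pair
#5 head=7: xor i7 tail

ISSUED = 5,6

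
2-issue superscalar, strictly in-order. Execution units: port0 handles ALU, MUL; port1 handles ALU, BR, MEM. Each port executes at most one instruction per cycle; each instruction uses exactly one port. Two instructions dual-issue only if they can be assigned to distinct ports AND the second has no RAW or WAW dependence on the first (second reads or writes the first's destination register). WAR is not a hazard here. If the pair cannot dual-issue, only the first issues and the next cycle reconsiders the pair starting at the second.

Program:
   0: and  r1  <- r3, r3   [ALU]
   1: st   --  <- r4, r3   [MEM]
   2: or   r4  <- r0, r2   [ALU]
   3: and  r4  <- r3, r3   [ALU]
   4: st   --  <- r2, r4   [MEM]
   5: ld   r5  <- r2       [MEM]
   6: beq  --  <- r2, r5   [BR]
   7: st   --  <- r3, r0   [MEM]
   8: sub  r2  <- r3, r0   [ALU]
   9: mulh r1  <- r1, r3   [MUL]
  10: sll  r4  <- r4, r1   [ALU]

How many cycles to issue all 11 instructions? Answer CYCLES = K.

CYCLES = 9

c0: i0+i1 and.ALU st.MEM  dual
c1: i2 or.ALU  WAW r4
c2: i3 and.ALU  RAW r4
c3: i4 st.MEM  no-port MEM/MEM
c4: i5 ld.MEM  no-port MEM/BR
c5: i6 beq.BR  no-port BR/MEM
c6: i7+i8 st.MEM sub.ALU  dual
c7: i9 mulh.MUL  RAW r1
c8: i10 sll.ALU  tail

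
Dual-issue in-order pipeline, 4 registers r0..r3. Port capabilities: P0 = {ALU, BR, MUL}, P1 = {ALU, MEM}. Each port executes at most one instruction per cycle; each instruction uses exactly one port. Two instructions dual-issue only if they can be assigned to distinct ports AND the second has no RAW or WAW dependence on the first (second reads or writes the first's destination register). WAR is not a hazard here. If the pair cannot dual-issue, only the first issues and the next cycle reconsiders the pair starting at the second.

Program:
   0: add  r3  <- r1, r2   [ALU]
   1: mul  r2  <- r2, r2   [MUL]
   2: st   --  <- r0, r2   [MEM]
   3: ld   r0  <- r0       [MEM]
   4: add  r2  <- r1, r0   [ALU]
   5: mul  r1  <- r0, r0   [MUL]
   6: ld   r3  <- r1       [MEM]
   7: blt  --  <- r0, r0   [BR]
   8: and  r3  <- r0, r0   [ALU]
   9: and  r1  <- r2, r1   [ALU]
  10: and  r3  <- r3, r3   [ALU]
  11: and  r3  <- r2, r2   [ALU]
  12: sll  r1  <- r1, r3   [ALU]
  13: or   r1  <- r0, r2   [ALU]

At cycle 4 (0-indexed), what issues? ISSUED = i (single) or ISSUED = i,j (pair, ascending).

ISSUED = 6,7

0. add.ALU;mul.MUL @i0&i1  | pair
1. st.MEM @i2  | no-port MEM/MEM
2. ld.MEM @i3  | RAW r0
3. add.ALU;mul.MUL @i4&i5  | pair
4. ld.MEM;blt.BR @i6&i7  | pair
5. and.ALU;and.ALU @i8&i9  | pair
6. and.ALU @i10  | WAW r3
7. and.ALU @i11  | RAW r3
8. sll.ALU @i12  | WAW r1
9. or.ALU @i13  | tail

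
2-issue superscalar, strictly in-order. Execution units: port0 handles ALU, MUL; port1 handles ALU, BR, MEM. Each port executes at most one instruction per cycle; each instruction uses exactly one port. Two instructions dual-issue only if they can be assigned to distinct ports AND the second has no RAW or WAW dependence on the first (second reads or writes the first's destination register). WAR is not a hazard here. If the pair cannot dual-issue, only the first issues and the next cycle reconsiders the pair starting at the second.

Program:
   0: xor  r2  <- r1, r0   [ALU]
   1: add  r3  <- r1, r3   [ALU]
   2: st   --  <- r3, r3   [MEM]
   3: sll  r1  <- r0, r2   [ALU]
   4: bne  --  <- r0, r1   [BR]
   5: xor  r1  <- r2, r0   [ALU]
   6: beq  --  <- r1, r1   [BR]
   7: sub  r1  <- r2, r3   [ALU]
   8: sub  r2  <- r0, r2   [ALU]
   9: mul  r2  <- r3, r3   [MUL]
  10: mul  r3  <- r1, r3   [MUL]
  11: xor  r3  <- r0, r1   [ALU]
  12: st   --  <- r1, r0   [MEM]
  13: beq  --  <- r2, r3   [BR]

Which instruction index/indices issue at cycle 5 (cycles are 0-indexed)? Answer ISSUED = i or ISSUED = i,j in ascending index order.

#0 head=0: xor;add i0&i1 pair
#1 head=2: st;sll i2&i3 pair
#2 head=4: bne;xor i4&i5 pair
#3 head=6: beq;sub i6&i7 pair
#4 head=8: sub i8 WAW r2
#5 head=9: mul i9 no-port MUL/MUL
#6 head=10: mul i10 WAW r3
#7 head=11: xor;st i11&i12 pair
#8 head=13: beq i13 tail

ISSUED = 9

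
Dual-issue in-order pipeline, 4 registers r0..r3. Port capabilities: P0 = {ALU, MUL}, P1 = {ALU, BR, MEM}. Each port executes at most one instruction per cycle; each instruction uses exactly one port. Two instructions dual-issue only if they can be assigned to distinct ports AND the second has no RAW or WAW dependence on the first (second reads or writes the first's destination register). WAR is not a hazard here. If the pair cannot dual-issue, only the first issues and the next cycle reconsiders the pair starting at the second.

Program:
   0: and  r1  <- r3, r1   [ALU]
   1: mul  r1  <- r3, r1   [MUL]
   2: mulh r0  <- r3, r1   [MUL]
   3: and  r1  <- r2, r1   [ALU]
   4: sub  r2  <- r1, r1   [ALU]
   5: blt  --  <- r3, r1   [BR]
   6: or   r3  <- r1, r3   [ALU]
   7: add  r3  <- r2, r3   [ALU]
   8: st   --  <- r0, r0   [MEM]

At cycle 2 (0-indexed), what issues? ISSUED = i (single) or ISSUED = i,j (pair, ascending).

0. and @i0  | RAW+WAW r1
1. mul @i1  | no-port MUL/MUL
2. mulh/and @i2/i3  | 2-wide
3. sub/blt @i4/i5  | 2-wide
4. or @i6  | RAW+WAW r3
5. add/st @i7/i8  | 2-wide

ISSUED = 2,3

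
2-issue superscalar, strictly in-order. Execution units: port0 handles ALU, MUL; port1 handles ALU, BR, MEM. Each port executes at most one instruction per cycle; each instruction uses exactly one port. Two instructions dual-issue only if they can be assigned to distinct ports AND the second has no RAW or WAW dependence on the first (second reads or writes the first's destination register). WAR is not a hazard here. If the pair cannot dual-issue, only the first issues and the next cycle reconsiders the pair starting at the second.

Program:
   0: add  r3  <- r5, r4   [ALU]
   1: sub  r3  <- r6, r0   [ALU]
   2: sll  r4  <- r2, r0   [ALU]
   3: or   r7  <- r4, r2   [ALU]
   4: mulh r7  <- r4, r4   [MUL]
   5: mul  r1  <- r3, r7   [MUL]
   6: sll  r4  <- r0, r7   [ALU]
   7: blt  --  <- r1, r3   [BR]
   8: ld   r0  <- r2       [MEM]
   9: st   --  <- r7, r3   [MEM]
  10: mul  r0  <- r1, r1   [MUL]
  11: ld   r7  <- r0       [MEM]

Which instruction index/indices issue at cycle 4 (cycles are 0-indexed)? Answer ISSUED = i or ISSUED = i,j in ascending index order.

  cy0 -> i0 (add.ALU) WAW r3
  cy1 -> i1,i2 (sub.ALU/sll.ALU) pair
  cy2 -> i3 (or.ALU) WAW r7
  cy3 -> i4 (mulh.MUL) no-port MUL/MUL
  cy4 -> i5,i6 (mul.MUL/sll.ALU) pair
  cy5 -> i7 (blt.BR) no-port BR/MEM
  cy6 -> i8 (ld.MEM) no-port MEM/MEM
  cy7 -> i9,i10 (st.MEM/mul.MUL) pair
  cy8 -> i11 (ld.MEM) tail

ISSUED = 5,6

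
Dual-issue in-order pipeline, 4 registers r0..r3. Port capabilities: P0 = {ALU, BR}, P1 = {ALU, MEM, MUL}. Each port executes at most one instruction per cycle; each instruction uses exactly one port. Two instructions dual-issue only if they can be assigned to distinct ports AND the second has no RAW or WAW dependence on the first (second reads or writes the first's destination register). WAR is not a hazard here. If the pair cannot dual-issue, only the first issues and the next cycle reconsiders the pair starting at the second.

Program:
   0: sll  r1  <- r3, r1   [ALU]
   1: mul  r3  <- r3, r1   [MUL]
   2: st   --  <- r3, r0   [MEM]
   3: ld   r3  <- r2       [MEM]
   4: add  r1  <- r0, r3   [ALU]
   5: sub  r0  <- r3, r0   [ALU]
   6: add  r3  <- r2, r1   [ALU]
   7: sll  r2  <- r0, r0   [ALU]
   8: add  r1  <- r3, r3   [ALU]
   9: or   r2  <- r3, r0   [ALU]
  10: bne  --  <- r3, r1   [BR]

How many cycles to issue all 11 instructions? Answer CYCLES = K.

#0 head=0: sll.ALU i0 RAW r1
#1 head=1: mul.MUL i1 no-port MUL/MEM
#2 head=2: st.MEM i2 no-port MEM/MEM
#3 head=3: ld.MEM i3 RAW r3
#4 head=4: add.ALU+sub.ALU i4/i5 2-wide
#5 head=6: add.ALU+sll.ALU i6/i7 2-wide
#6 head=8: add.ALU+or.ALU i8/i9 2-wide
#7 head=10: bne.BR i10 tail

CYCLES = 8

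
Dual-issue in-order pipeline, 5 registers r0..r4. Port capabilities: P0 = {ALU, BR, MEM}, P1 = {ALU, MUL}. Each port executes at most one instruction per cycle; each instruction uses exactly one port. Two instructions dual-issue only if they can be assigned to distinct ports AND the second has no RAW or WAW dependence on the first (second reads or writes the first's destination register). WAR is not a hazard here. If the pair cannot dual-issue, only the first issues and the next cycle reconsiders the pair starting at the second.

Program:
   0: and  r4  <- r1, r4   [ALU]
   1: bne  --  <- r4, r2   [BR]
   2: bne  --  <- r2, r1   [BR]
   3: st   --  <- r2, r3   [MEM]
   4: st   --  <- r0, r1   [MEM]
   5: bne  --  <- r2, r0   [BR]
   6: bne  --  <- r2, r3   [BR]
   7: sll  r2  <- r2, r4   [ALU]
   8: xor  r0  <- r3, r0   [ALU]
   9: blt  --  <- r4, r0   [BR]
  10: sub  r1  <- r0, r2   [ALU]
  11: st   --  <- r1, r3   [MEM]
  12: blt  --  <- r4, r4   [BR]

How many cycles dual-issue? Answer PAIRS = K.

PAIRS = 2

t=0 i0:and.ALU ; RAW r4
t=1 i1:bne.BR ; no-port BR/BR
t=2 i2:bne.BR ; no-port BR/MEM
t=3 i3:st.MEM ; no-port MEM/MEM
t=4 i4:st.MEM ; no-port MEM/BR
t=5 i5:bne.BR ; no-port BR/BR
t=6 i6,i7:bne.BR+sll.ALU ; dual
t=7 i8:xor.ALU ; RAW r0
t=8 i9,i10:blt.BR+sub.ALU ; dual
t=9 i11:st.MEM ; no-port MEM/BR
t=10 i12:blt.BR ; tail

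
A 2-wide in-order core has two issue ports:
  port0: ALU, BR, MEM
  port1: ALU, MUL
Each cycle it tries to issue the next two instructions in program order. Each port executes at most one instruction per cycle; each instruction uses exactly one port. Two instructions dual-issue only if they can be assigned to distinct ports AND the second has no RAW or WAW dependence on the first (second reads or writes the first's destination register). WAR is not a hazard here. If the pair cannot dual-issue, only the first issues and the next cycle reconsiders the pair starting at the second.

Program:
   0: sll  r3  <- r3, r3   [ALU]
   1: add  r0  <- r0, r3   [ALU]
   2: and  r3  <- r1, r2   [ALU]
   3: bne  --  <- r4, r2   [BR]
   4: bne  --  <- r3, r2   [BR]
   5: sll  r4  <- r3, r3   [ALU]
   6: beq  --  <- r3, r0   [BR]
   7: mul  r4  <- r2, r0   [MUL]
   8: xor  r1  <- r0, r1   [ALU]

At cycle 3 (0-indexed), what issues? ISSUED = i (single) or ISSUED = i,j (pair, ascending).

ISSUED = 4,5

t=0 i0:sll.ALU ; RAW r3
t=1 i1&i2:add.ALU;and.ALU ; 2-wide
t=2 i3:bne.BR ; no-port BR/BR
t=3 i4&i5:bne.BR;sll.ALU ; 2-wide
t=4 i6&i7:beq.BR;mul.MUL ; 2-wide
t=5 i8:xor.ALU ; tail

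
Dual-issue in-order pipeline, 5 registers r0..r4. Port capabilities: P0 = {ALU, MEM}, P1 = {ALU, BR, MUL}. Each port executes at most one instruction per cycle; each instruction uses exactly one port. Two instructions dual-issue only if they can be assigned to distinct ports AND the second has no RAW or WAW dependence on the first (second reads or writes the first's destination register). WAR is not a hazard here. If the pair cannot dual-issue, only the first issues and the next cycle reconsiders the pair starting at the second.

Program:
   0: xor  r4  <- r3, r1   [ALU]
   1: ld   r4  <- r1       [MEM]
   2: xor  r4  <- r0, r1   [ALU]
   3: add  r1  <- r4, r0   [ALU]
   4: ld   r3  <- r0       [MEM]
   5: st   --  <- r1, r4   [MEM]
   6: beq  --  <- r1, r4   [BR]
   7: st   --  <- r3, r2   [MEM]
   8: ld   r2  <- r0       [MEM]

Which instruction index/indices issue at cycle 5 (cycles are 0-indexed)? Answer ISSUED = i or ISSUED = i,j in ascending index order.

#0 head=0: xor.ALU i0 WAW r4
#1 head=1: ld.MEM i1 WAW r4
#2 head=2: xor.ALU i2 RAW r4
#3 head=3: add.ALU/ld.MEM i3+i4 dual
#4 head=5: st.MEM/beq.BR i5+i6 dual
#5 head=7: st.MEM i7 no-port MEM/MEM
#6 head=8: ld.MEM i8 tail

ISSUED = 7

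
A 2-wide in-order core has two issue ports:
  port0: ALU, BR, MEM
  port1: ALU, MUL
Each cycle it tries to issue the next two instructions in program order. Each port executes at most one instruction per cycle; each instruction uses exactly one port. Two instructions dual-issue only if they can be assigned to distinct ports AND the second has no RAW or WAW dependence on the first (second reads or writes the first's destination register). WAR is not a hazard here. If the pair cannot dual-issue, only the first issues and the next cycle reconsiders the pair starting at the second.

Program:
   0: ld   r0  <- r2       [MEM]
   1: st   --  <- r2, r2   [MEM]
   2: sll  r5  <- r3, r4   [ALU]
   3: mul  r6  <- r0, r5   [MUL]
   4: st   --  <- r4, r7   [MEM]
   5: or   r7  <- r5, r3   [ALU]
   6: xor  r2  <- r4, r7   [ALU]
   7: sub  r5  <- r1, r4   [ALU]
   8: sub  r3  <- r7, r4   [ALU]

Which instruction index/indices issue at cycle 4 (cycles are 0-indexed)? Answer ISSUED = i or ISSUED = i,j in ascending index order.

c0: i0 ld  no-port MEM/MEM
c1: i1&i2 st+sll  2-wide
c2: i3&i4 mul+st  2-wide
c3: i5 or  RAW r7
c4: i6&i7 xor+sub  2-wide
c5: i8 sub  tail

ISSUED = 6,7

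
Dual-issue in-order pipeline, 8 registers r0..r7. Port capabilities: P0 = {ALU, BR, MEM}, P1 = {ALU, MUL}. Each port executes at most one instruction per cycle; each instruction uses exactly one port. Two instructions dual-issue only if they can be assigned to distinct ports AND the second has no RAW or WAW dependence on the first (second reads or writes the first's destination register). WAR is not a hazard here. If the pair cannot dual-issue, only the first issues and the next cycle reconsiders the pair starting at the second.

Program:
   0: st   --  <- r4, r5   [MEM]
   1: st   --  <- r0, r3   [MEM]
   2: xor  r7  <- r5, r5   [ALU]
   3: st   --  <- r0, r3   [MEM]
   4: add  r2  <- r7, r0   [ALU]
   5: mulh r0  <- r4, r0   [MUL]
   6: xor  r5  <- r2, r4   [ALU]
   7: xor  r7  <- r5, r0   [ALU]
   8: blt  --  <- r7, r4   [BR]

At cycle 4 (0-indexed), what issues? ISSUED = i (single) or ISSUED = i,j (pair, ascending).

ISSUED = 7

[0] i0  st  -- no-port MEM/MEM
[1] i1+i2  st xor  -- dual
[2] i3+i4  st add  -- dual
[3] i5+i6  mulh xor  -- dual
[4] i7  xor  -- RAW r7
[5] i8  blt  -- tail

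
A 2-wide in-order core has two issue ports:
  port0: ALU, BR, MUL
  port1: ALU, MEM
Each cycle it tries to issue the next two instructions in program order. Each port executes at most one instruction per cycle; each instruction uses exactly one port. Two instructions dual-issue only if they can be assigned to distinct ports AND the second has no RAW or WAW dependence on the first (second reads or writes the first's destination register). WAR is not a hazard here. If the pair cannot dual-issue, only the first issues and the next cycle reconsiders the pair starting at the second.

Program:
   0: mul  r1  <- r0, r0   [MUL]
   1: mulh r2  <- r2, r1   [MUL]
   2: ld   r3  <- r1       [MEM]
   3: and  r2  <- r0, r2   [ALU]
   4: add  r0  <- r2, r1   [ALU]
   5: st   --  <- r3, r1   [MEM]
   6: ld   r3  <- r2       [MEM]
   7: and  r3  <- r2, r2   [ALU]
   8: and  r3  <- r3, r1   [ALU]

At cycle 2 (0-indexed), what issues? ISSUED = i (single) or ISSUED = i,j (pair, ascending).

t=0 i0:mul.MUL ; no-port MUL/MUL
t=1 i1+i2:mulh.MUL;ld.MEM ; dual
t=2 i3:and.ALU ; RAW r2
t=3 i4+i5:add.ALU;st.MEM ; dual
t=4 i6:ld.MEM ; WAW r3
t=5 i7:and.ALU ; RAW+WAW r3
t=6 i8:and.ALU ; tail

ISSUED = 3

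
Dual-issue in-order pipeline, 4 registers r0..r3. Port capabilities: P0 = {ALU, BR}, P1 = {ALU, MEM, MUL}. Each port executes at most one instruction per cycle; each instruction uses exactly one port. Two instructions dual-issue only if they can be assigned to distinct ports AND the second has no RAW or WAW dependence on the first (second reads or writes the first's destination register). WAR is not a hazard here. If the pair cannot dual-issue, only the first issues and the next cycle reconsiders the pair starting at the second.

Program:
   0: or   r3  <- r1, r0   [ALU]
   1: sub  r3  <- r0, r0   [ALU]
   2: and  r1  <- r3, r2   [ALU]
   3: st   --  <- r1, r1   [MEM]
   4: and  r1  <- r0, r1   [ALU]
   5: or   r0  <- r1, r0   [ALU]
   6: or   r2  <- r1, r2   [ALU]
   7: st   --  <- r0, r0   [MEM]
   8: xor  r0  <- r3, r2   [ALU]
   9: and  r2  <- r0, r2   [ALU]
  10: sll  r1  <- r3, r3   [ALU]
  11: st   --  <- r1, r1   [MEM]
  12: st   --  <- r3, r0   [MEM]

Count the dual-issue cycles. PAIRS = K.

PAIRS = 4

#0 head=0: or i0 WAW r3
#1 head=1: sub i1 RAW r3
#2 head=2: and i2 RAW r1
#3 head=3: st and i3,i4 pair
#4 head=5: or or i5,i6 pair
#5 head=7: st xor i7,i8 pair
#6 head=9: and sll i9,i10 pair
#7 head=11: st i11 no-port MEM/MEM
#8 head=12: st i12 tail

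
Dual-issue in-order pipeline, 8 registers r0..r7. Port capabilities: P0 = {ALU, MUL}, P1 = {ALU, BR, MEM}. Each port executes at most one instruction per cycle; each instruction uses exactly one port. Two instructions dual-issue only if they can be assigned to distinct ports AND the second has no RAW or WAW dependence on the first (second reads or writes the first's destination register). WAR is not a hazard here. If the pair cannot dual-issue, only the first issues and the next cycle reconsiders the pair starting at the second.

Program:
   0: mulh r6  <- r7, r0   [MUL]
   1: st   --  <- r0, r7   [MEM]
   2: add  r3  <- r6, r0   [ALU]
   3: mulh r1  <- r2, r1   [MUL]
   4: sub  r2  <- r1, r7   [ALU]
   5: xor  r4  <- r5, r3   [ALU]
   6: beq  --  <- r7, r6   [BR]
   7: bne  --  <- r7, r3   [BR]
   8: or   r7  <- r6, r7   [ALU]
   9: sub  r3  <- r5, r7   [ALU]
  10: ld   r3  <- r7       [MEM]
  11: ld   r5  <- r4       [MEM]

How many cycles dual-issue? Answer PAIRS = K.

[0] i0,i1  mulh+st  -- dual
[1] i2,i3  add+mulh  -- dual
[2] i4,i5  sub+xor  -- dual
[3] i6  beq  -- no-port BR/BR
[4] i7,i8  bne+or  -- dual
[5] i9  sub  -- WAW r3
[6] i10  ld  -- no-port MEM/MEM
[7] i11  ld  -- tail

PAIRS = 4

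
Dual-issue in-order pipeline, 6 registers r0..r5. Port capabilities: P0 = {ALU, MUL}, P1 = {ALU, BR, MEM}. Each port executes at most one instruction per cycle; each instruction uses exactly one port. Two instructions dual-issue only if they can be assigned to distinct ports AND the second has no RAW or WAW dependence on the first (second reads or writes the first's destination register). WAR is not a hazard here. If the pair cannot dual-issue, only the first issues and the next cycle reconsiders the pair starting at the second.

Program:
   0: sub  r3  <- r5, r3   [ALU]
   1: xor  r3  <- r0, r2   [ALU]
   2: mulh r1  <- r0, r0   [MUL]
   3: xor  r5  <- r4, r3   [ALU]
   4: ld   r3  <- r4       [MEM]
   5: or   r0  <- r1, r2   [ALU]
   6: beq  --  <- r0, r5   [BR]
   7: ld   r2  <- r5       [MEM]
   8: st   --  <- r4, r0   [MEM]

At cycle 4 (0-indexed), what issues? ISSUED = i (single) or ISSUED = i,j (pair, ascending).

t=0 i0:sub.ALU ; WAW r3
t=1 i1&i2:xor.ALU;mulh.MUL ; 2-wide
t=2 i3&i4:xor.ALU;ld.MEM ; 2-wide
t=3 i5:or.ALU ; RAW r0
t=4 i6:beq.BR ; no-port BR/MEM
t=5 i7:ld.MEM ; no-port MEM/MEM
t=6 i8:st.MEM ; tail

ISSUED = 6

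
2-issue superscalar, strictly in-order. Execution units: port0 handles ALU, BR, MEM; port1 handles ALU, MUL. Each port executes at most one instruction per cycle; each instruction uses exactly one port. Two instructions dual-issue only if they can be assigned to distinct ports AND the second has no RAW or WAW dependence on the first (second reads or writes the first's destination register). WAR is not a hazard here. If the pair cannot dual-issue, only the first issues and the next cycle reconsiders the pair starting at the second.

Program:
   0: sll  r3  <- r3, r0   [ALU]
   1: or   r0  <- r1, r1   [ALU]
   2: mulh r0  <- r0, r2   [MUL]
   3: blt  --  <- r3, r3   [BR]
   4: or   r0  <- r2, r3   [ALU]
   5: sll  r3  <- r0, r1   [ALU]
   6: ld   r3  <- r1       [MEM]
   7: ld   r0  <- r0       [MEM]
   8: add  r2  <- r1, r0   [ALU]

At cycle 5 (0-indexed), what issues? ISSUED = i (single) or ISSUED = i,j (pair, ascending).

#0 head=0: sll/or i0+i1 2-wide
#1 head=2: mulh/blt i2+i3 2-wide
#2 head=4: or i4 RAW r0
#3 head=5: sll i5 WAW r3
#4 head=6: ld i6 no-port MEM/MEM
#5 head=7: ld i7 RAW r0
#6 head=8: add i8 tail

ISSUED = 7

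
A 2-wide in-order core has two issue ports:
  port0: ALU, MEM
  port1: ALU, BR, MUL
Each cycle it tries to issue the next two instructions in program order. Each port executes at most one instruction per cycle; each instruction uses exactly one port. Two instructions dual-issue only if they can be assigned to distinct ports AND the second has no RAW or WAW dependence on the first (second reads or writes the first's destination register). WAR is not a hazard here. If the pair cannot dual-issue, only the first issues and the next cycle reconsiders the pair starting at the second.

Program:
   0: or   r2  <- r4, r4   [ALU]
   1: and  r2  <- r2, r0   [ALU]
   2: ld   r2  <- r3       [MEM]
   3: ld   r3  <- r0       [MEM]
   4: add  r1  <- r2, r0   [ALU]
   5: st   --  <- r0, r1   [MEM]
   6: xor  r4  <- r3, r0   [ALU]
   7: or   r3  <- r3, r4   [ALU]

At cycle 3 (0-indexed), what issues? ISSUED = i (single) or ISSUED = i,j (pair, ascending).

ISSUED = 3,4

c0: i0 or.ALU  RAW+WAW r2
c1: i1 and.ALU  WAW r2
c2: i2 ld.MEM  no-port MEM/MEM
c3: i3,i4 ld.MEM;add.ALU  2-wide
c4: i5,i6 st.MEM;xor.ALU  2-wide
c5: i7 or.ALU  tail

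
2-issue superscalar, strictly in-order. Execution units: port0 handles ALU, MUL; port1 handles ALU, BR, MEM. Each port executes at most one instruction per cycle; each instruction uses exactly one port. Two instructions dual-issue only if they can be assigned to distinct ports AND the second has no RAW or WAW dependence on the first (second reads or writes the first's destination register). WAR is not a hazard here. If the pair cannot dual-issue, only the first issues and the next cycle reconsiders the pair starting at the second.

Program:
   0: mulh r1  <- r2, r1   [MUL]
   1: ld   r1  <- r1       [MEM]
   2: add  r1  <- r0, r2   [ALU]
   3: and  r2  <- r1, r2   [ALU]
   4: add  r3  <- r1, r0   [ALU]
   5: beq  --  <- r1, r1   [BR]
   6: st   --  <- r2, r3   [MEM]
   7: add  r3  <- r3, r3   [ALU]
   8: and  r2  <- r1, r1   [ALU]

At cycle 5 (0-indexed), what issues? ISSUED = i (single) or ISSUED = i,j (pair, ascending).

0. mulh @i0  | RAW+WAW r1
1. ld @i1  | WAW r1
2. add @i2  | RAW r1
3. and/add @i3+i4  | 2-wide
4. beq @i5  | no-port BR/MEM
5. st/add @i6+i7  | 2-wide
6. and @i8  | tail

ISSUED = 6,7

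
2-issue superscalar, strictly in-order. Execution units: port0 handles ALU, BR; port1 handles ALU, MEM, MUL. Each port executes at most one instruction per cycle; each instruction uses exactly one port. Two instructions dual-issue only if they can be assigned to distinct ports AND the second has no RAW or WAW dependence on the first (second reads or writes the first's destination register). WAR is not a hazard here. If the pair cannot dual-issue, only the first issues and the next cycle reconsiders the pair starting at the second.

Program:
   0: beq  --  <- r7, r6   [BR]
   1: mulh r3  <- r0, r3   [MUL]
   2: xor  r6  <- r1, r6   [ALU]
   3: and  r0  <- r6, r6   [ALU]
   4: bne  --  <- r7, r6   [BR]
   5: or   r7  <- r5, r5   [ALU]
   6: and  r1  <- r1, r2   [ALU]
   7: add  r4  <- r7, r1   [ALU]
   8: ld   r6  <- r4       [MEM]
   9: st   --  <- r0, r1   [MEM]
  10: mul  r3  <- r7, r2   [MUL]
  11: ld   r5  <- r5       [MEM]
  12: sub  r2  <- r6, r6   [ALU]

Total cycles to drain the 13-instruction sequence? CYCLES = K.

CYCLES = 9

c0: i0/i1 beq mulh  2-wide
c1: i2 xor  RAW r6
c2: i3/i4 and bne  2-wide
c3: i5/i6 or and  2-wide
c4: i7 add  RAW r4
c5: i8 ld  no-port MEM/MEM
c6: i9 st  no-port MEM/MUL
c7: i10 mul  no-port MUL/MEM
c8: i11/i12 ld sub  2-wide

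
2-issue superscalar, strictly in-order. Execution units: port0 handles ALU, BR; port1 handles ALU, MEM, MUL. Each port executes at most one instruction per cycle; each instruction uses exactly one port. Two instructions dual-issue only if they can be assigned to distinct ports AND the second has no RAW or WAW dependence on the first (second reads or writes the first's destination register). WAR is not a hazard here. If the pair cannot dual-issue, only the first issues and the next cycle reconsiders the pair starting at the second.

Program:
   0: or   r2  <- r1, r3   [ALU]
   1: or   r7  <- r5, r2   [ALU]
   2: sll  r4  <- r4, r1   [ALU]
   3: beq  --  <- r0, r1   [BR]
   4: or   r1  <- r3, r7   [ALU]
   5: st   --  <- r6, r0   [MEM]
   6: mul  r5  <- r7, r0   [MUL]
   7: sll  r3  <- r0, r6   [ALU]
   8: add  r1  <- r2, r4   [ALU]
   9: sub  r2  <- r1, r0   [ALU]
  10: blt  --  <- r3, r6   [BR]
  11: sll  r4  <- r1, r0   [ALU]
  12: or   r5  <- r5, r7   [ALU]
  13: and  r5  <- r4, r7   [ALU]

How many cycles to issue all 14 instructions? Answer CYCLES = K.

#0 head=0: or.ALU i0 RAW r2
#1 head=1: or.ALU;sll.ALU i1,i2 2-wide
#2 head=3: beq.BR;or.ALU i3,i4 2-wide
#3 head=5: st.MEM i5 no-port MEM/MUL
#4 head=6: mul.MUL;sll.ALU i6,i7 2-wide
#5 head=8: add.ALU i8 RAW r1
#6 head=9: sub.ALU;blt.BR i9,i10 2-wide
#7 head=11: sll.ALU;or.ALU i11,i12 2-wide
#8 head=13: and.ALU i13 tail

CYCLES = 9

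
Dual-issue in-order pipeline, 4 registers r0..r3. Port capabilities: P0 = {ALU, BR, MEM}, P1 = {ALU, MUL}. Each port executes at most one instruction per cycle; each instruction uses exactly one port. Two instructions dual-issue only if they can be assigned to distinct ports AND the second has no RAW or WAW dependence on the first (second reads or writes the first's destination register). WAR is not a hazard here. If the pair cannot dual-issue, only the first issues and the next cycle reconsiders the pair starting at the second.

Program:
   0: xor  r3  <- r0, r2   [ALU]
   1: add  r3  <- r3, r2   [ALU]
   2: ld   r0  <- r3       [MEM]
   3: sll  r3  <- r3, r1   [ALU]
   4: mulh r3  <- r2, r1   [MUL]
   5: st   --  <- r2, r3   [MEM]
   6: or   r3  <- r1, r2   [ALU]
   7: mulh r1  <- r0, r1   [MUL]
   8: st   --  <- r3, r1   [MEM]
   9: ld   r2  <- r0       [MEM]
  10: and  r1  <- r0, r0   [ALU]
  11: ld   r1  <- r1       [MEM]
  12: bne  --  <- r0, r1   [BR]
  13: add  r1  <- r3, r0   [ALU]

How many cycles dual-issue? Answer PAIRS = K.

[0] i0  xor  -- RAW+WAW r3
[1] i1  add  -- RAW r3
[2] i2/i3  ld;sll  -- pair
[3] i4  mulh  -- RAW r3
[4] i5/i6  st;or  -- pair
[5] i7  mulh  -- RAW r1
[6] i8  st  -- no-port MEM/MEM
[7] i9/i10  ld;and  -- pair
[8] i11  ld  -- no-port MEM/BR
[9] i12/i13  bne;add  -- pair

PAIRS = 4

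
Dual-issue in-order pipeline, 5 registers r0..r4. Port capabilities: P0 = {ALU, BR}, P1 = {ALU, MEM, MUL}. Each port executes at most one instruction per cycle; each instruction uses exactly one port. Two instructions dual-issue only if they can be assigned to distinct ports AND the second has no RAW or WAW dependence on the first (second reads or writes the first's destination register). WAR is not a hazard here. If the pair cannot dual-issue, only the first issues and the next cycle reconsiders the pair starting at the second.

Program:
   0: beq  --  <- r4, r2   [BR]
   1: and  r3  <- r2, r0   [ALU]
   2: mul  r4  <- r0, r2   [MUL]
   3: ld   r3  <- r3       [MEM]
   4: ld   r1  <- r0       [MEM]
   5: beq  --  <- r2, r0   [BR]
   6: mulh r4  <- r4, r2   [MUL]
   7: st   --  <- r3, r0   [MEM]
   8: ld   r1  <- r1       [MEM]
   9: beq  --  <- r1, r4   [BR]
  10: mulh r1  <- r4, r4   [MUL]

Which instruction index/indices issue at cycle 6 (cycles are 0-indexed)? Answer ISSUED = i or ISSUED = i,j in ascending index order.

ISSUED = 8

[0] i0&i1  beq.BR+and.ALU  -- dual
[1] i2  mul.MUL  -- no-port MUL/MEM
[2] i3  ld.MEM  -- no-port MEM/MEM
[3] i4&i5  ld.MEM+beq.BR  -- dual
[4] i6  mulh.MUL  -- no-port MUL/MEM
[5] i7  st.MEM  -- no-port MEM/MEM
[6] i8  ld.MEM  -- RAW r1
[7] i9&i10  beq.BR+mulh.MUL  -- dual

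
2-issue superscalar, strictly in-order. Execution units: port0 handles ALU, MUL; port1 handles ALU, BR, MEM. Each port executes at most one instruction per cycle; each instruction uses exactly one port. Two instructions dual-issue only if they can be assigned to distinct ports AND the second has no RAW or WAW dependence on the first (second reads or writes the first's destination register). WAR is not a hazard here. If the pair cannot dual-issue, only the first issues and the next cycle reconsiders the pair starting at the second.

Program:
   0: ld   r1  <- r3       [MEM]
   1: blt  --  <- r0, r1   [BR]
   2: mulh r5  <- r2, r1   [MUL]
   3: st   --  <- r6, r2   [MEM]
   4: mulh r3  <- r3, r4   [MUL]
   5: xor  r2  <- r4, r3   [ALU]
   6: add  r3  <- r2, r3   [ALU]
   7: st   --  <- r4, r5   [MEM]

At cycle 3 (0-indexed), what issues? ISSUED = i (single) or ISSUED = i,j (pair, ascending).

ISSUED = 5

#0 head=0: ld.MEM i0 no-port MEM/BR
#1 head=1: blt.BR;mulh.MUL i1,i2 2-wide
#2 head=3: st.MEM;mulh.MUL i3,i4 2-wide
#3 head=5: xor.ALU i5 RAW r2
#4 head=6: add.ALU;st.MEM i6,i7 2-wide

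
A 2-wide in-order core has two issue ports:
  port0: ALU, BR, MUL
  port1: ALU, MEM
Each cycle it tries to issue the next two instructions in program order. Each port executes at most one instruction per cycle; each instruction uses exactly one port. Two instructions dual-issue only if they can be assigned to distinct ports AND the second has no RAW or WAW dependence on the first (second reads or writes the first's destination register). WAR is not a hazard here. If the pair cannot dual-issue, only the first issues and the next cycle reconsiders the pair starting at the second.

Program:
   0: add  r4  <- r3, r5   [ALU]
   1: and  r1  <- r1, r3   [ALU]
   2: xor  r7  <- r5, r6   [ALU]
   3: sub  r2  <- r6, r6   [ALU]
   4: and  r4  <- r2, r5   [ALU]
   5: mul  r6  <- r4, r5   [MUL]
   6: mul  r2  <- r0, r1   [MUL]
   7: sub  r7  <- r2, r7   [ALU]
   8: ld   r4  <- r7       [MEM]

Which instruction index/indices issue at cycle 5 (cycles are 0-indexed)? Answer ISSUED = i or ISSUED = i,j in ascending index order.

0. add.ALU/and.ALU @i0+i1  | dual
1. xor.ALU/sub.ALU @i2+i3  | dual
2. and.ALU @i4  | RAW r4
3. mul.MUL @i5  | no-port MUL/MUL
4. mul.MUL @i6  | RAW r2
5. sub.ALU @i7  | RAW r7
6. ld.MEM @i8  | tail

ISSUED = 7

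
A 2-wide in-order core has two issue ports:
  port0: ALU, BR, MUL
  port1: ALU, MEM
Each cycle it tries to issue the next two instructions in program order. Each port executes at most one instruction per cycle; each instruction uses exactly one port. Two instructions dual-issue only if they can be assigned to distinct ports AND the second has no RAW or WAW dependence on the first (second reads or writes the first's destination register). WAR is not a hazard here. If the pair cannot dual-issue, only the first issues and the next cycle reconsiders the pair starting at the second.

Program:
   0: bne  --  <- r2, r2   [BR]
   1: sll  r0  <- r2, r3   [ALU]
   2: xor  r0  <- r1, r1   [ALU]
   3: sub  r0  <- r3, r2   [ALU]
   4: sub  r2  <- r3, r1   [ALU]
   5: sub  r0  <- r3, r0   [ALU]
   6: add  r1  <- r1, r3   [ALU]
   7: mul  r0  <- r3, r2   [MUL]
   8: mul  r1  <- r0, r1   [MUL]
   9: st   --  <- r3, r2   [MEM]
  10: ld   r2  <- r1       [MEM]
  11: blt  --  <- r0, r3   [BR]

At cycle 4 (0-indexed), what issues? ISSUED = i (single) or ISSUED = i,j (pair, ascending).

t=0 i0+i1:bne.BR/sll.ALU ; pair
t=1 i2:xor.ALU ; WAW r0
t=2 i3+i4:sub.ALU/sub.ALU ; pair
t=3 i5+i6:sub.ALU/add.ALU ; pair
t=4 i7:mul.MUL ; no-port MUL/MUL
t=5 i8+i9:mul.MUL/st.MEM ; pair
t=6 i10+i11:ld.MEM/blt.BR ; pair

ISSUED = 7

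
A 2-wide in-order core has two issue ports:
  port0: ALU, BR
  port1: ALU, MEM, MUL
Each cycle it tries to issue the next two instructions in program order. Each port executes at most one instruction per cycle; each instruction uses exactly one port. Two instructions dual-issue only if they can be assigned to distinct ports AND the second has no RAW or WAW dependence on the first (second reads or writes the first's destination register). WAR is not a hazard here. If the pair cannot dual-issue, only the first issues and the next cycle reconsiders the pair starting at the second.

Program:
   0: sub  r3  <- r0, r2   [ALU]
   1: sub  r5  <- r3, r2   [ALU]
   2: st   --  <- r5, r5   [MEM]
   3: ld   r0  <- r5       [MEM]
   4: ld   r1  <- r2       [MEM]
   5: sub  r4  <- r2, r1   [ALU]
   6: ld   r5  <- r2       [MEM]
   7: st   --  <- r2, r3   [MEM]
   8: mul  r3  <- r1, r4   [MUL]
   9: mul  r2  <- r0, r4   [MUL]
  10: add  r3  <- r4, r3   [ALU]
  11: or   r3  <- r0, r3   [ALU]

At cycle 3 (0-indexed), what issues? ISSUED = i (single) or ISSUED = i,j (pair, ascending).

ISSUED = 3

[0] i0  sub  -- RAW r3
[1] i1  sub  -- RAW r5
[2] i2  st  -- no-port MEM/MEM
[3] i3  ld  -- no-port MEM/MEM
[4] i4  ld  -- RAW r1
[5] i5,i6  sub ld  -- pair
[6] i7  st  -- no-port MEM/MUL
[7] i8  mul  -- no-port MUL/MUL
[8] i9,i10  mul add  -- pair
[9] i11  or  -- tail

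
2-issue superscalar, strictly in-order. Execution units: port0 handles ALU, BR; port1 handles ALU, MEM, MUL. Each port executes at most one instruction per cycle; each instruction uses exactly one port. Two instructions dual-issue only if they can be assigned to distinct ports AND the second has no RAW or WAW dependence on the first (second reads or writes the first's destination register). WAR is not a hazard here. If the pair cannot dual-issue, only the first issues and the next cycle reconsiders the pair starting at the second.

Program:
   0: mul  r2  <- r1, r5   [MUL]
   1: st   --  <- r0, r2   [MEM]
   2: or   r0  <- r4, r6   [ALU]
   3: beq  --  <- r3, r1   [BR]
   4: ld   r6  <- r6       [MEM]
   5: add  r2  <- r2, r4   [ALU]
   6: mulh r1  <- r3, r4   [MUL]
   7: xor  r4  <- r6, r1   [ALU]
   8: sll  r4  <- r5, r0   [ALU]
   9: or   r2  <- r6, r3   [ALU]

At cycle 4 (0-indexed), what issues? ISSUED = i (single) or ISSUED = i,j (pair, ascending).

t=0 i0:mul ; no-port MUL/MEM
t=1 i1/i2:st or ; 2-wide
t=2 i3/i4:beq ld ; 2-wide
t=3 i5/i6:add mulh ; 2-wide
t=4 i7:xor ; WAW r4
t=5 i8/i9:sll or ; 2-wide

ISSUED = 7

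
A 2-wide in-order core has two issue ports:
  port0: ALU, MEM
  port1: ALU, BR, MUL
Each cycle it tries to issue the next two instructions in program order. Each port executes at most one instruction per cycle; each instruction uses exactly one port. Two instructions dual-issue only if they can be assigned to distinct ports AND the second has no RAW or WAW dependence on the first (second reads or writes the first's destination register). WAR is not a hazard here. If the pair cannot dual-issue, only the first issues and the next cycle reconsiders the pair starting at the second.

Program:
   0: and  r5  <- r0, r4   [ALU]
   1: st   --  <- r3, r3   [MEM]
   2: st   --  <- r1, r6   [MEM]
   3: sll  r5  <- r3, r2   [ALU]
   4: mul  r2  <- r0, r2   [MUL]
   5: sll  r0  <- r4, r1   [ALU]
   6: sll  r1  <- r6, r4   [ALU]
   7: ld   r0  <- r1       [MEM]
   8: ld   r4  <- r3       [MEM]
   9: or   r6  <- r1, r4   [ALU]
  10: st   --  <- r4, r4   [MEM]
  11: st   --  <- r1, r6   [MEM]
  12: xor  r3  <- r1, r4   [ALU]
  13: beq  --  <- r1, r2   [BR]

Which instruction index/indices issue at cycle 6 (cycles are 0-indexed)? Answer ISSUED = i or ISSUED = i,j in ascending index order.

ISSUED = 9,10

t=0 i0,i1:and.ALU;st.MEM ; dual
t=1 i2,i3:st.MEM;sll.ALU ; dual
t=2 i4,i5:mul.MUL;sll.ALU ; dual
t=3 i6:sll.ALU ; RAW r1
t=4 i7:ld.MEM ; no-port MEM/MEM
t=5 i8:ld.MEM ; RAW r4
t=6 i9,i10:or.ALU;st.MEM ; dual
t=7 i11,i12:st.MEM;xor.ALU ; dual
t=8 i13:beq.BR ; tail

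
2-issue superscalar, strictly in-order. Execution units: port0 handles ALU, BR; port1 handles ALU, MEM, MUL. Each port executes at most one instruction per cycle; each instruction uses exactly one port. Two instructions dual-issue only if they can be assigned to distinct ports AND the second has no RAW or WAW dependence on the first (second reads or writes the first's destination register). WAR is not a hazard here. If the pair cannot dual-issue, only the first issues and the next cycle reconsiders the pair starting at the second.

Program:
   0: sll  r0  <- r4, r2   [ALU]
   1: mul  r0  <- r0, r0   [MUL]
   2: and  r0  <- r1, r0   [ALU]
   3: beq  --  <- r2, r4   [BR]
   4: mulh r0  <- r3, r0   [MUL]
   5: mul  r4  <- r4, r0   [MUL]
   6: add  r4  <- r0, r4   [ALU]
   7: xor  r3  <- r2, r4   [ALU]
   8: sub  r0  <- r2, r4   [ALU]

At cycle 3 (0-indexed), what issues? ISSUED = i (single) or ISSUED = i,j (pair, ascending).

ISSUED = 4

0. sll @i0  | RAW+WAW r0
1. mul @i1  | RAW+WAW r0
2. and beq @i2,i3  | pair
3. mulh @i4  | no-port MUL/MUL
4. mul @i5  | RAW+WAW r4
5. add @i6  | RAW r4
6. xor sub @i7,i8  | pair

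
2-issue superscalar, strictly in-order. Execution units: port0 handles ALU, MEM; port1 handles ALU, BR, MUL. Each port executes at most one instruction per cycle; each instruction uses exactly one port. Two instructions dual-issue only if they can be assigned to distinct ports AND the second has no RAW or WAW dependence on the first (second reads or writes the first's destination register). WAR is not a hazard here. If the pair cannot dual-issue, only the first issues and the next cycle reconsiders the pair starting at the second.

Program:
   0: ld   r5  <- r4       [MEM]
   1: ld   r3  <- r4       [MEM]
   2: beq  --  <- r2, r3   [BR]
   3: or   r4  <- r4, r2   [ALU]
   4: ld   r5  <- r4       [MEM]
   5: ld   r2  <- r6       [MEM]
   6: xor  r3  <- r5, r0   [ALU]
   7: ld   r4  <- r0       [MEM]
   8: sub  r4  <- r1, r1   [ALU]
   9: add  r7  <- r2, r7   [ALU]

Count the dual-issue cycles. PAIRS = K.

PAIRS = 3

[0] i0  ld  -- no-port MEM/MEM
[1] i1  ld  -- RAW r3
[2] i2/i3  beq/or  -- 2-wide
[3] i4  ld  -- no-port MEM/MEM
[4] i5/i6  ld/xor  -- 2-wide
[5] i7  ld  -- WAW r4
[6] i8/i9  sub/add  -- 2-wide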